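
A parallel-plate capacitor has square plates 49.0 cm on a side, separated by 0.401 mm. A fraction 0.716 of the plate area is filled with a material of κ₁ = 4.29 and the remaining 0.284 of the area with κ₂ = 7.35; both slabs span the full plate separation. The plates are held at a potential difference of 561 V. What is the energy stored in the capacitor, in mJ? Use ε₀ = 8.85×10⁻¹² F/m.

U ≈ 4.30 mJ

A = (49.0 cm)² = 0.240 m².
Side-by-side slabs ⇒ two capacitors in parallel, each spanning the full gap.
C₁ = κ₁ε₀A₁/d = 4.29 × 8.85×10⁻¹² × 0.172 / 4.01×10⁻⁴ = 1.63×10⁻⁸ F.
C₂ = κ₂ε₀A₂/d = 7.35 × 8.85×10⁻¹² × 6.82×10⁻² / 4.01×10⁻⁴ = 1.11×10⁻⁸ F.
C = C₁ + C₂ = 2.73×10⁻⁸ F.
U = ½CV² = ½ × 2.73×10⁻⁸ × (561)² = 4.30×10⁻³ J.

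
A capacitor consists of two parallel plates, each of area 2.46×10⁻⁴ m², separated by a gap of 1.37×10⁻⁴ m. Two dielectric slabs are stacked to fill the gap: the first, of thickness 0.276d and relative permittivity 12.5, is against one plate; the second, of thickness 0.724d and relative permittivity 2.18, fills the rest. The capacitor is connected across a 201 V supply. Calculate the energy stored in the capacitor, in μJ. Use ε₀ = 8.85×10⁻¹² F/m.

Stacked slabs ⇒ two capacitors in series, each with the full plate area.
C₁ = κ₁ε₀A/d₁ = 12.5 × 8.85×10⁻¹² × 2.46×10⁻⁴ / 3.78×10⁻⁵ = 7.20×10⁻¹⁰ F.
C₂ = κ₂ε₀A/d₂ = 2.18 × 8.85×10⁻¹² × 2.46×10⁻⁴ / 9.92×10⁻⁵ = 4.78×10⁻¹¹ F.
C = (1/C₁ + 1/C₂)⁻¹ = 4.49×10⁻¹¹ F.
U = ½CV² = ½ × 4.49×10⁻¹¹ × (201)² = 9.06×10⁻⁷ J.

U ≈ 0.906 μJ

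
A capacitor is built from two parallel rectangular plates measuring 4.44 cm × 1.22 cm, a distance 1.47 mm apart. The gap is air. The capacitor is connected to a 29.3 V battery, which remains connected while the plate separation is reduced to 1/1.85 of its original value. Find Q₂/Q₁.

Q₂/Q₁ ≈ 1.85

Battery connected ⇒ V is held fixed.
C₂ = 1.85 C₁ and Q = CV, so Q₂/Q₁ = C₂/C₁ = 1.85.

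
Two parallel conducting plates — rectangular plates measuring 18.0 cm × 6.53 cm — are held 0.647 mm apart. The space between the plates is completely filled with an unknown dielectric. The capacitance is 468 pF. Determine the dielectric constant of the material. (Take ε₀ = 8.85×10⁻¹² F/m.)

A = 18.0 × 6.53 cm² = 1.18×10⁻² m².
κ = Cd/(ε₀A) = 4.68×10⁻¹⁰ × 6.47×10⁻⁴ / (8.85×10⁻¹² × 1.18×10⁻²) = 2.91.

2.91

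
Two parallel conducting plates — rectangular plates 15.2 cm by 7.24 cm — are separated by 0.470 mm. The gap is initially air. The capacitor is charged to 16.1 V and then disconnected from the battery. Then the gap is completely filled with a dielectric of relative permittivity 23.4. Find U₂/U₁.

Isolated ⇒ Q is held fixed.
C₂ = 23.4 C₁ and U = Q²/(2C), so U₂/U₁ = C₁/C₂ = 0.0427.

0.0427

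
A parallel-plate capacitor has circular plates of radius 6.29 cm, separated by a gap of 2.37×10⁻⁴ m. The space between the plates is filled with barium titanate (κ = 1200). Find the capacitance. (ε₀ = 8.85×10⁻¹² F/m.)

A = π(6.29 cm)² = 1.24×10⁻² m².
C = κε₀A/d = 1200 × 8.85×10⁻¹² × 1.24×10⁻² / 2.37×10⁻⁴ = 5.57×10⁻⁷ F.

0.557 μF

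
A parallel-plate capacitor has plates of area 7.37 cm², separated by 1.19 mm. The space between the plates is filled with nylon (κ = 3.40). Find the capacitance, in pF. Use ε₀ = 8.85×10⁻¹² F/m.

A = 7.37 cm² = 7.37×10⁻⁴ m².
C = κε₀A/d = 3.40 × 8.85×10⁻¹² × 7.37×10⁻⁴ / 1.19×10⁻³ = 1.86×10⁻¹¹ F.

C ≈ 18.6 pF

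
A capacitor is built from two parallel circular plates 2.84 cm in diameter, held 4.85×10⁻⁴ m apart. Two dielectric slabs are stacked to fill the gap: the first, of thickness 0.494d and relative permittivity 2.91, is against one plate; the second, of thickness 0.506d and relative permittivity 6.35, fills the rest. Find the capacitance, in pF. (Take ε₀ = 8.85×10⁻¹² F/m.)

46.3 pF

A = π(2.84/2 cm)² = 6.33×10⁻⁴ m².
Stacked slabs ⇒ two capacitors in series, each with the full plate area.
C₁ = κ₁ε₀A/d₁ = 2.91 × 8.85×10⁻¹² × 6.33×10⁻⁴ / 2.40×10⁻⁴ = 6.81×10⁻¹¹ F.
C₂ = κ₂ε₀A/d₂ = 6.35 × 8.85×10⁻¹² × 6.33×10⁻⁴ / 2.45×10⁻⁴ = 1.45×10⁻¹⁰ F.
C = (1/C₁ + 1/C₂)⁻¹ = 4.63×10⁻¹¹ F.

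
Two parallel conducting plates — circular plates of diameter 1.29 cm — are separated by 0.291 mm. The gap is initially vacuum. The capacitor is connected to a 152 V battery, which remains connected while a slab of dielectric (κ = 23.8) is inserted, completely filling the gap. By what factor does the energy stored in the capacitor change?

23.8

Battery connected ⇒ V is held fixed.
C₂ = 23.8 C₁ and U = ½CV², so U₂/U₁ = C₂/C₁ = 23.8.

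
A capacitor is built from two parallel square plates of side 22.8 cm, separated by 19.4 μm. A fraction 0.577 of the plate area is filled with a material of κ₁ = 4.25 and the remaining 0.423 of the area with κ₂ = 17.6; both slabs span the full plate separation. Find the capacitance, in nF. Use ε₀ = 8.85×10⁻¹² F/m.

A = (22.8 cm)² = 5.20×10⁻² m².
Side-by-side slabs ⇒ two capacitors in parallel, each spanning the full gap.
C₁ = κ₁ε₀A₁/d = 4.25 × 8.85×10⁻¹² × 3.00×10⁻² / 1.94×10⁻⁵ = 5.82×10⁻⁸ F.
C₂ = κ₂ε₀A₂/d = 17.6 × 8.85×10⁻¹² × 2.20×10⁻² / 1.94×10⁻⁵ = 1.77×10⁻⁷ F.
C = C₁ + C₂ = 2.35×10⁻⁷ F.

C ≈ 235 nF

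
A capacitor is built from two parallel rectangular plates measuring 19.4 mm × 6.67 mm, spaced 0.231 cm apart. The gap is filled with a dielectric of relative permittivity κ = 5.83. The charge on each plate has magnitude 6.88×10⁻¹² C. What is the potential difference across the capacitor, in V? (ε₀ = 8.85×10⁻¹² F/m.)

A = 19.4 × 6.67 mm² = 1.29×10⁻⁴ m².
C = κε₀A/d = 5.83 × 8.85×10⁻¹² × 1.29×10⁻⁴ / 2.31×10⁻³ = 2.89×10⁻¹² F.
V = Q/C = 6.88×10⁻¹² / 2.89×10⁻¹² = 2.38 V.

2.38 V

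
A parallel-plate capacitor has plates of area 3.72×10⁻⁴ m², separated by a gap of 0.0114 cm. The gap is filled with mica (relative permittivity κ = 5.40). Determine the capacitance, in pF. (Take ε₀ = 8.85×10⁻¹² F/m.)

C = κε₀A/d = 5.40 × 8.85×10⁻¹² × 3.72×10⁻⁴ / 1.14×10⁻⁴ = 1.56×10⁻¹⁰ F.

156 pF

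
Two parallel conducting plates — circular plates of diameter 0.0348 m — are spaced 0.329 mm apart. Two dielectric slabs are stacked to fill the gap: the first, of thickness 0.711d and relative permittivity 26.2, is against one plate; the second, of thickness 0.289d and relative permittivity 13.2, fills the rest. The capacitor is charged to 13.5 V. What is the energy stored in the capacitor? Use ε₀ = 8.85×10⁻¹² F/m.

U ≈ 47.6 nJ

A = π(0.0348/2 m)² = 9.51×10⁻⁴ m².
Stacked slabs ⇒ two capacitors in series, each with the full plate area.
C₁ = κ₁ε₀A/d₁ = 26.2 × 8.85×10⁻¹² × 9.51×10⁻⁴ / 2.34×10⁻⁴ = 9.43×10⁻¹⁰ F.
C₂ = κ₂ε₀A/d₂ = 13.2 × 8.85×10⁻¹² × 9.51×10⁻⁴ / 9.51×10⁻⁵ = 1.17×10⁻⁹ F.
C = (1/C₁ + 1/C₂)⁻¹ = 5.22×10⁻¹⁰ F.
U = ½CV² = ½ × 5.22×10⁻¹⁰ × (13.5)² = 4.76×10⁻⁸ J.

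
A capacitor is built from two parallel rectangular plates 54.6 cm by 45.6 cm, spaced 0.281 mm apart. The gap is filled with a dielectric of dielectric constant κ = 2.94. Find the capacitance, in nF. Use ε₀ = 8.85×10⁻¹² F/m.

A = 54.6 × 45.6 cm² = 0.249 m².
C = κε₀A/d = 2.94 × 8.85×10⁻¹² × 0.249 / 2.81×10⁻⁴ = 2.31×10⁻⁸ F.

23.1 nF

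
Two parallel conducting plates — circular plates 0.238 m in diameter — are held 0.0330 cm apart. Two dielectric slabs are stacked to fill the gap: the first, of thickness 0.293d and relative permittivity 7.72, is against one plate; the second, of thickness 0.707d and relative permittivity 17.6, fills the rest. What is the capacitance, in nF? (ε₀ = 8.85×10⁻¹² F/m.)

A = π(0.238/2 m)² = 4.45×10⁻² m².
Stacked slabs ⇒ two capacitors in series, each with the full plate area.
C₁ = κ₁ε₀A/d₁ = 7.72 × 8.85×10⁻¹² × 4.45×10⁻² / 9.67×10⁻⁵ = 3.14×10⁻⁸ F.
C₂ = κ₂ε₀A/d₂ = 17.6 × 8.85×10⁻¹² × 4.45×10⁻² / 2.33×10⁻⁴ = 2.97×10⁻⁸ F.
C = (1/C₁ + 1/C₂)⁻¹ = 1.53×10⁻⁸ F.

15.3 nF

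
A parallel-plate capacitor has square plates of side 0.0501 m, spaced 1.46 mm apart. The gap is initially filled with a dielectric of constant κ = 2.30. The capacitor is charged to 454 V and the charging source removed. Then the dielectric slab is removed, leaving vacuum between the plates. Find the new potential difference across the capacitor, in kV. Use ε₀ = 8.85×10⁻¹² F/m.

1.04 kV

A = (0.0501 m)² = 2.51×10⁻³ m².
Initially C₁ = κε₀A/d = 2.30 × 8.85×10⁻¹² × 2.51×10⁻³ / 1.46×10⁻³ = 3.50×10⁻¹¹ F.
V₁ = 4.54×10² V.
Isolated ⇒ Q is held fixed. C₂ = 0.435 C₁ and V = Q/C, so V₂/V₁ = C₁/C₂ = 2.30.
V₂ = 2.30 × 4.54×10² = 1.04×10³ V.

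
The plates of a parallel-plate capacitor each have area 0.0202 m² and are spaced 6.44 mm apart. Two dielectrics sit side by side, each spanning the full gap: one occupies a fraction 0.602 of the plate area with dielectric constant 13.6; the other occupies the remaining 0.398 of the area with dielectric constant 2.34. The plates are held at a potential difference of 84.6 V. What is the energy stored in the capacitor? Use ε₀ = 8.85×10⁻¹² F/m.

0.906 μJ

Side-by-side slabs ⇒ two capacitors in parallel, each spanning the full gap.
C₁ = κ₁ε₀A₁/d = 13.6 × 8.85×10⁻¹² × 1.22×10⁻² / 6.44×10⁻³ = 2.27×10⁻¹⁰ F.
C₂ = κ₂ε₀A₂/d = 2.34 × 8.85×10⁻¹² × 8.04×10⁻³ / 6.44×10⁻³ = 2.59×10⁻¹¹ F.
C = C₁ + C₂ = 2.53×10⁻¹⁰ F.
U = ½CV² = ½ × 2.53×10⁻¹⁰ × (84.6)² = 9.06×10⁻⁷ J.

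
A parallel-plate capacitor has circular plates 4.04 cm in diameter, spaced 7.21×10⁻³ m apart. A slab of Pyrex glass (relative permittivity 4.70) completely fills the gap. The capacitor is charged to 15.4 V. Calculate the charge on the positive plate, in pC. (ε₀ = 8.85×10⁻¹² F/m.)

A = π(4.04/2 cm)² = 1.28×10⁻³ m².
C = κε₀A/d = 4.70 × 8.85×10⁻¹² × 1.28×10⁻³ / 7.21×10⁻³ = 7.40×10⁻¹² F.
Q = CV = 7.40×10⁻¹² × 15.4 = 1.14×10⁻¹⁰ C.

114 pC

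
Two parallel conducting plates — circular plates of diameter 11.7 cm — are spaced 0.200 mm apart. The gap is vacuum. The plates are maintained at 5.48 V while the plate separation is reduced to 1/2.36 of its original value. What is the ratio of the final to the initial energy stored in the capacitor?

Battery connected ⇒ V is held fixed.
C₂ = 2.36 C₁ and U = ½CV², so U₂/U₁ = C₂/C₁ = 2.36.

2.36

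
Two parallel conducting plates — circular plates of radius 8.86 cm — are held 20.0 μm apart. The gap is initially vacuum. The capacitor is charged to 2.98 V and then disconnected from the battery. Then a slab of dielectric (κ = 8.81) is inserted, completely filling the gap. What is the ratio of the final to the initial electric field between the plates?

Isolated ⇒ Q is held fixed.
V₂ = Q/C₂ = V₁/8.81; E = V/d, so E₂/E₁ = (V₂/V₁)(d₁/d₂) = 0.114.

E₂/E₁ ≈ 0.114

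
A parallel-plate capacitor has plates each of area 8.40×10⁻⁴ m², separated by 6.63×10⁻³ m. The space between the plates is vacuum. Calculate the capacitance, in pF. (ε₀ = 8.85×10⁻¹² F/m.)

C = ε₀A/d = 8.85×10⁻¹² × 8.40×10⁻⁴ / 6.63×10⁻³ = 1.12×10⁻¹² F.

1.12 pF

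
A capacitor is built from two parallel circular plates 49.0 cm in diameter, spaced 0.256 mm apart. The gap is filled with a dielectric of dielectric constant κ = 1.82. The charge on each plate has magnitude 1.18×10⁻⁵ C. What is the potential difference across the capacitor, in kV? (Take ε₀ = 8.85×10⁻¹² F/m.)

A = π(49.0/2 cm)² = 0.189 m².
C = κε₀A/d = 1.82 × 8.85×10⁻¹² × 0.189 / 2.56×10⁻⁴ = 1.19×10⁻⁸ F.
V = Q/C = 1.18×10⁻⁵ / 1.19×10⁻⁸ = 9.95×10² V.

V ≈ 0.995 kV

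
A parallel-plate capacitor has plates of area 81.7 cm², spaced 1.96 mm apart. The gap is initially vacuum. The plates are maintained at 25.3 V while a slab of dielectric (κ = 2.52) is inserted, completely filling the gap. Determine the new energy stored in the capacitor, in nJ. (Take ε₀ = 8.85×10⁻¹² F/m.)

A = 81.7 cm² = 8.17×10⁻³ m².
Initially C₁ = ε₀A/d = 8.85×10⁻¹² × 8.17×10⁻³ / 1.96×10⁻³ = 3.69×10⁻¹¹ F.
U₁ = 1.18×10⁻⁸ J.
Battery connected ⇒ V is held fixed. C₂ = 2.52 C₁ and U = ½CV², so U₂/U₁ = C₂/C₁ = 2.52.
U₂ = 2.52 × 1.18×10⁻⁸ = 2.98×10⁻⁸ J.

29.8 nJ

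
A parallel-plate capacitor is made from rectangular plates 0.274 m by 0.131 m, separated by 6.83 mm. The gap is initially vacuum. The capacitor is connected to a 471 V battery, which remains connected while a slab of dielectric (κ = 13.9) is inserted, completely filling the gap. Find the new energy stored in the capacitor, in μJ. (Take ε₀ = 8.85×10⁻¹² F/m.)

U ≈ 71.7 μJ

A = 0.274 × 0.131 m² = 3.59×10⁻² m².
Initially C₁ = ε₀A/d = 8.85×10⁻¹² × 3.59×10⁻² / 6.83×10⁻³ = 4.65×10⁻¹¹ F.
U₁ = 5.16×10⁻⁶ J.
Battery connected ⇒ V is held fixed. C₂ = 13.9 C₁ and U = ½CV², so U₂/U₁ = C₂/C₁ = 13.9.
U₂ = 13.9 × 5.16×10⁻⁶ = 7.17×10⁻⁵ J.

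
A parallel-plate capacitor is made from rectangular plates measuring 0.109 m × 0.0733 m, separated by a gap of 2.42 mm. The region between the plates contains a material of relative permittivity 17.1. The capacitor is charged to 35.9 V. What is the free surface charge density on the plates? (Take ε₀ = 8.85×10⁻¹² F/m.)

A = 0.109 × 0.0733 m² = 7.99×10⁻³ m².
C = κε₀A/d = 17.1 × 8.85×10⁻¹² × 7.99×10⁻³ / 2.42×10⁻³ = 5.00×10⁻¹⁰ F.
σ = Q/A = CV/A = 5.00×10⁻¹⁰ × 35.9 / 7.99×10⁻³ = 2.25×10⁻⁶ C/m².

2.25 μC/m²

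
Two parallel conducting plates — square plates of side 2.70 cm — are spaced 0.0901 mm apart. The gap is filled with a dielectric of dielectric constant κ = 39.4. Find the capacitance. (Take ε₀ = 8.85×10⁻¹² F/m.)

A = (2.70 cm)² = 7.29×10⁻⁴ m².
C = κε₀A/d = 39.4 × 8.85×10⁻¹² × 7.29×10⁻⁴ / 9.01×10⁻⁵ = 2.82×10⁻⁹ F.

C ≈ 2.82 nF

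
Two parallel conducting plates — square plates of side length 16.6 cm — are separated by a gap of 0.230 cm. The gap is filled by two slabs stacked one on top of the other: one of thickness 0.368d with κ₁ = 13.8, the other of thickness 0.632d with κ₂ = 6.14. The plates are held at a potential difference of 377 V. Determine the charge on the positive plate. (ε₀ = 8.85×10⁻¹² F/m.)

308 nC

A = (16.6 cm)² = 2.76×10⁻² m².
Stacked slabs ⇒ two capacitors in series, each with the full plate area.
C₁ = κ₁ε₀A/d₁ = 13.8 × 8.85×10⁻¹² × 2.76×10⁻² / 8.46×10⁻⁴ = 3.98×10⁻⁹ F.
C₂ = κ₂ε₀A/d₂ = 6.14 × 8.85×10⁻¹² × 2.76×10⁻² / 1.45×10⁻³ = 1.03×10⁻⁹ F.
C = (1/C₁ + 1/C₂)⁻¹ = 8.18×10⁻¹⁰ F.
Q = CV = 8.18×10⁻¹⁰ × 377 = 3.08×10⁻⁷ C.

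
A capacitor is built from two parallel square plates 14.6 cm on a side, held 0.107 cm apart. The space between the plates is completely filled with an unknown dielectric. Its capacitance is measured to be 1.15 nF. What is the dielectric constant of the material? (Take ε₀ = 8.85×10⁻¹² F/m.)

A = (14.6 cm)² = 2.13×10⁻² m².
κ = Cd/(ε₀A) = 1.15×10⁻⁹ × 1.07×10⁻³ / (8.85×10⁻¹² × 2.13×10⁻²) = 6.52.

κ ≈ 6.52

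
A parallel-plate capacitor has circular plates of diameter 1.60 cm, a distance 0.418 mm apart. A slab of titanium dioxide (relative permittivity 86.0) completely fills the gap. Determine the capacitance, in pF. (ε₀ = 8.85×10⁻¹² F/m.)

C ≈ 366 pF

A = π(1.60/2 cm)² = 2.01×10⁻⁴ m².
C = κε₀A/d = 86.0 × 8.85×10⁻¹² × 2.01×10⁻⁴ / 4.18×10⁻⁴ = 3.66×10⁻¹⁰ F.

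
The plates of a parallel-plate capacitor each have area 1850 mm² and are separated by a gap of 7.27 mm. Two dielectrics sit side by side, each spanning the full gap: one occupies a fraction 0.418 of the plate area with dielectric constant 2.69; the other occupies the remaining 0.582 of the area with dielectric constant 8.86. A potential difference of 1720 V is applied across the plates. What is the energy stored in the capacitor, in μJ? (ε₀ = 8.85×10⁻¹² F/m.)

U ≈ 20.9 μJ

A = 1850 mm² = 1.85×10⁻³ m².
Side-by-side slabs ⇒ two capacitors in parallel, each spanning the full gap.
C₁ = κ₁ε₀A₁/d = 2.69 × 8.85×10⁻¹² × 7.73×10⁻⁴ / 7.27×10⁻³ = 2.53×10⁻¹² F.
C₂ = κ₂ε₀A₂/d = 8.86 × 8.85×10⁻¹² × 1.08×10⁻³ / 7.27×10⁻³ = 1.16×10⁻¹¹ F.
C = C₁ + C₂ = 1.41×10⁻¹¹ F.
U = ½CV² = ½ × 1.41×10⁻¹¹ × (1720)² = 2.09×10⁻⁵ J.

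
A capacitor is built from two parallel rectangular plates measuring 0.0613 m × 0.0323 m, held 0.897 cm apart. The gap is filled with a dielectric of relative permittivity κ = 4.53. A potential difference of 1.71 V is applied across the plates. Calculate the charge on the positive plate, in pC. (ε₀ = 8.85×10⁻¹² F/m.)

A = 0.0613 × 0.0323 m² = 1.98×10⁻³ m².
C = κε₀A/d = 4.53 × 8.85×10⁻¹² × 1.98×10⁻³ / 8.97×10⁻³ = 8.85×10⁻¹² F.
Q = CV = 8.85×10⁻¹² × 1.71 = 1.51×10⁻¹¹ C.

15.1 pC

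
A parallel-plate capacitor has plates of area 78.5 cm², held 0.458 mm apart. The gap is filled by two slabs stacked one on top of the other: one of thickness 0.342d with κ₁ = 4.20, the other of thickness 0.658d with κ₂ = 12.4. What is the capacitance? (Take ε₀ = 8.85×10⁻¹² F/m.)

A = 78.5 cm² = 7.85×10⁻³ m².
Stacked slabs ⇒ two capacitors in series, each with the full plate area.
C₁ = κ₁ε₀A/d₁ = 4.20 × 8.85×10⁻¹² × 7.85×10⁻³ / 1.57×10⁻⁴ = 1.86×10⁻⁹ F.
C₂ = κ₂ε₀A/d₂ = 12.4 × 8.85×10⁻¹² × 7.85×10⁻³ / 3.01×10⁻⁴ = 2.86×10⁻⁹ F.
C = (1/C₁ + 1/C₂)⁻¹ = 1.13×10⁻⁹ F.

1.13 nF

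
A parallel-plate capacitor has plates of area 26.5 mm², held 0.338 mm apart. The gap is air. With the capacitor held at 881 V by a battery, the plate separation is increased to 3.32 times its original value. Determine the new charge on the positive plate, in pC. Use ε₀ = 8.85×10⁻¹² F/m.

184 pC

A = 26.5 mm² = 2.65×10⁻⁵ m².
Initially C₁ = ε₀A/d = 8.85×10⁻¹² × 2.65×10⁻⁵ / 3.38×10⁻⁴ = 6.94×10⁻¹³ F.
Q₁ = 6.11×10⁻¹⁰ C.
Battery connected ⇒ V is held fixed. C₂ = 0.301 C₁ and Q = CV, so Q₂/Q₁ = C₂/C₁ = 0.301.
Q₂ = 0.301 × 6.11×10⁻¹⁰ = 1.84×10⁻¹⁰ C.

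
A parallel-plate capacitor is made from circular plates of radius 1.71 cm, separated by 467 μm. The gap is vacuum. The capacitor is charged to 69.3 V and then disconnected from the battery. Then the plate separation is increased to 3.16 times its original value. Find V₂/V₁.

V₂/V₁ ≈ 3.16

Isolated ⇒ Q is held fixed.
C₂ = 0.316 C₁ and V = Q/C, so V₂/V₁ = C₁/C₂ = 3.16.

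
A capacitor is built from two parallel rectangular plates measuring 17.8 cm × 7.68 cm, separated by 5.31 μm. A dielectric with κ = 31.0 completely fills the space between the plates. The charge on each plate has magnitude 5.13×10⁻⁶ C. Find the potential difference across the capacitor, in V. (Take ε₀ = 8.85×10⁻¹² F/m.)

V ≈ 7.26 V

A = 17.8 × 7.68 cm² = 1.37×10⁻² m².
C = κε₀A/d = 31.0 × 8.85×10⁻¹² × 1.37×10⁻² / 5.31×10⁻⁶ = 7.06×10⁻⁷ F.
V = Q/C = 5.13×10⁻⁶ / 7.06×10⁻⁷ = 7.26 V.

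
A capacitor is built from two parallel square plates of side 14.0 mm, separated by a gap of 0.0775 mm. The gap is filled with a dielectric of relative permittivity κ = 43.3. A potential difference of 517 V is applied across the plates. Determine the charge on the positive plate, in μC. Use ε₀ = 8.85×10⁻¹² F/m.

Q ≈ 0.501 μC

A = (14.0 mm)² = 1.96×10⁻⁴ m².
C = κε₀A/d = 43.3 × 8.85×10⁻¹² × 1.96×10⁻⁴ / 7.75×10⁻⁵ = 9.69×10⁻¹⁰ F.
Q = CV = 9.69×10⁻¹⁰ × 517 = 5.01×10⁻⁷ C.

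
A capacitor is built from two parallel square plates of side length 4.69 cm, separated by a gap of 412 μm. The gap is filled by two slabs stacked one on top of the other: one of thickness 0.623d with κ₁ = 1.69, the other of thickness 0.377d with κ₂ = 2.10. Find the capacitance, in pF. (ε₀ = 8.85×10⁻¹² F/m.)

C ≈ 86.2 pF

A = (4.69 cm)² = 2.20×10⁻³ m².
Stacked slabs ⇒ two capacitors in series, each with the full plate area.
C₁ = κ₁ε₀A/d₁ = 1.69 × 8.85×10⁻¹² × 2.20×10⁻³ / 2.57×10⁻⁴ = 1.28×10⁻¹⁰ F.
C₂ = κ₂ε₀A/d₂ = 2.10 × 8.85×10⁻¹² × 2.20×10⁻³ / 1.55×10⁻⁴ = 2.63×10⁻¹⁰ F.
C = (1/C₁ + 1/C₂)⁻¹ = 8.62×10⁻¹¹ F.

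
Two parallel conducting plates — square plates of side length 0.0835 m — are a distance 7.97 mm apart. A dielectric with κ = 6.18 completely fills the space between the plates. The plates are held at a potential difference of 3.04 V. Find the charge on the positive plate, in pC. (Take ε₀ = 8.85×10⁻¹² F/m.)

145 pC

A = (0.0835 m)² = 6.97×10⁻³ m².
C = κε₀A/d = 6.18 × 8.85×10⁻¹² × 6.97×10⁻³ / 7.97×10⁻³ = 4.78×10⁻¹¹ F.
Q = CV = 4.78×10⁻¹¹ × 3.04 = 1.45×10⁻¹⁰ C.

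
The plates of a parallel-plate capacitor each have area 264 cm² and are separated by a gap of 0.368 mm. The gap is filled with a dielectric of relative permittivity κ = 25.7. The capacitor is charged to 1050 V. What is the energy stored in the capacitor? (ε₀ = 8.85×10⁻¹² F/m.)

A = 264 cm² = 2.64×10⁻² m².
C = κε₀A/d = 25.7 × 8.85×10⁻¹² × 2.64×10⁻² / 3.68×10⁻⁴ = 1.63×10⁻⁸ F.
U = ½CV² = ½ × 1.63×10⁻⁸ × (1050)² = 8.99×10⁻³ J.

U ≈ 8.99 mJ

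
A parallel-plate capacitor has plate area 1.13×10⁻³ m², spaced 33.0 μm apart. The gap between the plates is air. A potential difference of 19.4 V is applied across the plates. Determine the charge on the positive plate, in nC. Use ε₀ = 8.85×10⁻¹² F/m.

5.88 nC

C = ε₀A/d = 8.85×10⁻¹² × 1.13×10⁻³ / 3.30×10⁻⁵ = 3.03×10⁻¹⁰ F.
Q = CV = 3.03×10⁻¹⁰ × 19.4 = 5.88×10⁻⁹ C.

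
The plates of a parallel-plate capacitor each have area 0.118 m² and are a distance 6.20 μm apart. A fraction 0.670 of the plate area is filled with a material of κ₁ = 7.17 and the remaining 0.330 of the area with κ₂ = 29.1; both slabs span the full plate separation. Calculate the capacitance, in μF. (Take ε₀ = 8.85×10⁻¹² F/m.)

2.43 μF

Side-by-side slabs ⇒ two capacitors in parallel, each spanning the full gap.
C₁ = κ₁ε₀A₁/d = 7.17 × 8.85×10⁻¹² × 7.91×10⁻² / 6.20×10⁻⁶ = 8.09×10⁻⁷ F.
C₂ = κ₂ε₀A₂/d = 29.1 × 8.85×10⁻¹² × 3.89×10⁻² / 6.20×10⁻⁶ = 1.62×10⁻⁶ F.
C = C₁ + C₂ = 2.43×10⁻⁶ F.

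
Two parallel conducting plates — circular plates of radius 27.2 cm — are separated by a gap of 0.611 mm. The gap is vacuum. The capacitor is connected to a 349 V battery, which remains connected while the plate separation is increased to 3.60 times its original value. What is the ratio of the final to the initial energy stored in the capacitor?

Battery connected ⇒ V is held fixed.
C₂ = 0.278 C₁ and U = ½CV², so U₂/U₁ = C₂/C₁ = 0.278.

U₂/U₁ ≈ 0.278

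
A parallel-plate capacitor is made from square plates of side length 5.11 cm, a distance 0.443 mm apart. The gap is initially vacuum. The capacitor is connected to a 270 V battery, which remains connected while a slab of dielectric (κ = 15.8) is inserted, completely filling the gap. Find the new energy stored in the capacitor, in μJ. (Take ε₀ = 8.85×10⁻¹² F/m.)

30.0 μJ

A = (5.11 cm)² = 2.61×10⁻³ m².
Initially C₁ = ε₀A/d = 8.85×10⁻¹² × 2.61×10⁻³ / 4.43×10⁻⁴ = 5.22×10⁻¹¹ F.
U₁ = 1.90×10⁻⁶ J.
Battery connected ⇒ V is held fixed. C₂ = 15.8 C₁ and U = ½CV², so U₂/U₁ = C₂/C₁ = 15.8.
U₂ = 15.8 × 1.90×10⁻⁶ = 3.00×10⁻⁵ J.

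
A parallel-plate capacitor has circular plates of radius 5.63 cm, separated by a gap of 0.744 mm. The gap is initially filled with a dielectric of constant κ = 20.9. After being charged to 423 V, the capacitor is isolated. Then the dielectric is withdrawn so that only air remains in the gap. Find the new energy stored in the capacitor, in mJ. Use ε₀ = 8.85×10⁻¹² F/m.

4.63 mJ

A = π(5.63 cm)² = 9.96×10⁻³ m².
Initially C₁ = κε₀A/d = 20.9 × 8.85×10⁻¹² × 9.96×10⁻³ / 7.44×10⁻⁴ = 2.48×10⁻⁹ F.
U₁ = 2.21×10⁻⁴ J.
Isolated ⇒ Q is held fixed. C₂ = 0.0478 C₁ and U = Q²/(2C), so U₂/U₁ = C₁/C₂ = 20.9.
U₂ = 20.9 × 2.21×10⁻⁴ = 4.63×10⁻³ J.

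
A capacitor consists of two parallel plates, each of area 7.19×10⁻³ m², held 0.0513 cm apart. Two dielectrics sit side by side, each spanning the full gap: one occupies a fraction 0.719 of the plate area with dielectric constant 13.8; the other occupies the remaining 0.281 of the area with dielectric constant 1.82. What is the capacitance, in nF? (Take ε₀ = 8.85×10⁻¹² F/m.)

Side-by-side slabs ⇒ two capacitors in parallel, each spanning the full gap.
C₁ = κ₁ε₀A₁/d = 13.8 × 8.85×10⁻¹² × 5.17×10⁻³ / 5.13×10⁻⁴ = 1.23×10⁻⁹ F.
C₂ = κ₂ε₀A₂/d = 1.82 × 8.85×10⁻¹² × 2.02×10⁻³ / 5.13×10⁻⁴ = 6.34×10⁻¹¹ F.
C = C₁ + C₂ = 1.29×10⁻⁹ F.

1.29 nF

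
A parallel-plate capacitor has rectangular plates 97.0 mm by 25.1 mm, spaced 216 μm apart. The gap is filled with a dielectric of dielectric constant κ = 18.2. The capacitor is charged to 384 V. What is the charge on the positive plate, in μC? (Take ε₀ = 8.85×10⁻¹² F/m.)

0.697 μC

A = 97.0 × 25.1 mm² = 2.43×10⁻³ m².
C = κε₀A/d = 18.2 × 8.85×10⁻¹² × 2.43×10⁻³ / 2.16×10⁻⁴ = 1.82×10⁻⁹ F.
Q = CV = 1.82×10⁻⁹ × 384 = 6.97×10⁻⁷ C.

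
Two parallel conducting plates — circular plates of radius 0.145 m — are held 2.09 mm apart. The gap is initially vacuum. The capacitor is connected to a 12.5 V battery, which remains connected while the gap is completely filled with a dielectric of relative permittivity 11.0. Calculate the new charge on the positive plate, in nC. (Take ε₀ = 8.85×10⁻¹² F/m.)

Q ≈ 38.5 nC

A = π(0.145 m)² = 6.61×10⁻² m².
Initially C₁ = ε₀A/d = 8.85×10⁻¹² × 6.61×10⁻² / 2.09×10⁻³ = 2.80×10⁻¹⁰ F.
Q₁ = 3.50×10⁻⁹ C.
Battery connected ⇒ V is held fixed. C₂ = 11.0 C₁ and Q = CV, so Q₂/Q₁ = C₂/C₁ = 11.0.
Q₂ = 11.0 × 3.50×10⁻⁹ = 3.85×10⁻⁸ C.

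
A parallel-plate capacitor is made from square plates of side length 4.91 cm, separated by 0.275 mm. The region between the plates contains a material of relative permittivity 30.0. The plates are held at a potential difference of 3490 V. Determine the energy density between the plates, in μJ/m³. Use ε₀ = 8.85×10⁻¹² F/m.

E = V/d = 3490 / 2.75×10⁻⁴ = 1.27×10⁷ V/m.
u = ½κε₀E² = ½ × 30.0 × 8.85×10⁻¹² × (1.27×10⁷)² = 2.14×10⁴ J/m³.

2.14×10¹⁰ μJ/m³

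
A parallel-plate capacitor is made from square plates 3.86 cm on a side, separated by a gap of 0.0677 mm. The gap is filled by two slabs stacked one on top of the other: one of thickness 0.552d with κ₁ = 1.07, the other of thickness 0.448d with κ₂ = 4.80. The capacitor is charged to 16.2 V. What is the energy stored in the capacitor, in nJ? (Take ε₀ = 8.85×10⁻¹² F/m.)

42.0 nJ

A = (3.86 cm)² = 1.49×10⁻³ m².
Stacked slabs ⇒ two capacitors in series, each with the full plate area.
C₁ = κ₁ε₀A/d₁ = 1.07 × 8.85×10⁻¹² × 1.49×10⁻³ / 3.74×10⁻⁵ = 3.78×10⁻¹⁰ F.
C₂ = κ₂ε₀A/d₂ = 4.80 × 8.85×10⁻¹² × 1.49×10⁻³ / 3.03×10⁻⁵ = 2.09×10⁻⁹ F.
C = (1/C₁ + 1/C₂)⁻¹ = 3.20×10⁻¹⁰ F.
U = ½CV² = ½ × 3.20×10⁻¹⁰ × (16.2)² = 4.20×10⁻⁸ J.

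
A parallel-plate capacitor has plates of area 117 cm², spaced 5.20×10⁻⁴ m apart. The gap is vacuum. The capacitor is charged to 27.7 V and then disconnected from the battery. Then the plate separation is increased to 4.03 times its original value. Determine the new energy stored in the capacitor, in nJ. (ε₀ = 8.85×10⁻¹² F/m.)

A = 117 cm² = 1.17×10⁻² m².
Initially C₁ = ε₀A/d = 8.85×10⁻¹² × 1.17×10⁻² / 5.20×10⁻⁴ = 1.99×10⁻¹⁰ F.
U₁ = 7.64×10⁻⁸ J.
Isolated ⇒ Q is held fixed. C₂ = 0.248 C₁ and U = Q²/(2C), so U₂/U₁ = C₁/C₂ = 4.03.
U₂ = 4.03 × 7.64×10⁻⁸ = 3.08×10⁻⁷ J.

U ≈ 308 nJ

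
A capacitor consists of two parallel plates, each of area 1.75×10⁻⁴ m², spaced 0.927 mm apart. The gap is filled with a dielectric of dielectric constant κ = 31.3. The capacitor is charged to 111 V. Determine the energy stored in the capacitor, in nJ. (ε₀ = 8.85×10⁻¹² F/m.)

C = κε₀A/d = 31.3 × 8.85×10⁻¹² × 1.75×10⁻⁴ / 9.27×10⁻⁴ = 5.23×10⁻¹¹ F.
U = ½CV² = ½ × 5.23×10⁻¹¹ × (111)² = 3.22×10⁻⁷ J.

U ≈ 322 nJ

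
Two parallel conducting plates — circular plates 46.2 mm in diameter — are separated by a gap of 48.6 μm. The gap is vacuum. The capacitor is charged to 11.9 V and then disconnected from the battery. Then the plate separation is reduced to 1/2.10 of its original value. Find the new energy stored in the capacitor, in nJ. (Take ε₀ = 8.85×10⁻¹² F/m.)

10.3 nJ

A = π(46.2/2 mm)² = 1.68×10⁻³ m².
Initially C₁ = ε₀A/d = 8.85×10⁻¹² × 1.68×10⁻³ / 4.86×10⁻⁵ = 3.05×10⁻¹⁰ F.
U₁ = 2.16×10⁻⁸ J.
Isolated ⇒ Q is held fixed. C₂ = 2.10 C₁ and U = Q²/(2C), so U₂/U₁ = C₁/C₂ = 0.476.
U₂ = 0.476 × 2.16×10⁻⁸ = 1.03×10⁻⁸ J.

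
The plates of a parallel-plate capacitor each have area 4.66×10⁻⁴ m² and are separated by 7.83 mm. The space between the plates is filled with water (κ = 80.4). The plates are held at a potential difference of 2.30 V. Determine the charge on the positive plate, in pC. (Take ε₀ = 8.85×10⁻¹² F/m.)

C = κε₀A/d = 80.4 × 8.85×10⁻¹² × 4.66×10⁻⁴ / 7.83×10⁻³ = 4.23×10⁻¹¹ F.
Q = CV = 4.23×10⁻¹¹ × 2.30 = 9.74×10⁻¹¹ C.

Q ≈ 97.4 pC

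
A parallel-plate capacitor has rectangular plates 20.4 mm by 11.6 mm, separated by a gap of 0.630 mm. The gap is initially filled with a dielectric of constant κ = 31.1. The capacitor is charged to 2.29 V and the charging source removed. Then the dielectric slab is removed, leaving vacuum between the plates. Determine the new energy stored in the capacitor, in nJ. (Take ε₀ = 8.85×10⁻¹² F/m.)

A = 20.4 × 11.6 mm² = 2.37×10⁻⁴ m².
Initially C₁ = κε₀A/d = 31.1 × 8.85×10⁻¹² × 2.37×10⁻⁴ / 6.30×10⁻⁴ = 1.03×10⁻¹⁰ F.
U₁ = 2.71×10⁻¹⁰ J.
Isolated ⇒ Q is held fixed. C₂ = 0.0322 C₁ and U = Q²/(2C), so U₂/U₁ = C₁/C₂ = 31.1.
U₂ = 31.1 × 2.71×10⁻¹⁰ = 8.43×10⁻⁹ J.

U ≈ 8.43 nJ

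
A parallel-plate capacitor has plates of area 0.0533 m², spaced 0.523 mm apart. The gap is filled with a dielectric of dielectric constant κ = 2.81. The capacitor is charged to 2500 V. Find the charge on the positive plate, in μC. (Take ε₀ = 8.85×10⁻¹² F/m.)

C = κε₀A/d = 2.81 × 8.85×10⁻¹² × 5.33×10⁻² / 5.23×10⁻⁴ = 2.53×10⁻⁹ F.
Q = CV = 2.53×10⁻⁹ × 2500 = 6.34×10⁻⁶ C.

Q ≈ 6.34 μC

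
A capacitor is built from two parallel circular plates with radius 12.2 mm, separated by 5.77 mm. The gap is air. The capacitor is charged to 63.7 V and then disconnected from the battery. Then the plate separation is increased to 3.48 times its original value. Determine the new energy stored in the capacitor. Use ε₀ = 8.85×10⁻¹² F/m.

U ≈ 5.06 nJ

A = π(12.2 mm)² = 4.68×10⁻⁴ m².
Initially C₁ = ε₀A/d = 8.85×10⁻¹² × 4.68×10⁻⁴ / 5.77×10⁻³ = 7.17×10⁻¹³ F.
U₁ = 1.46×10⁻⁹ J.
Isolated ⇒ Q is held fixed. C₂ = 0.287 C₁ and U = Q²/(2C), so U₂/U₁ = C₁/C₂ = 3.48.
U₂ = 3.48 × 1.46×10⁻⁹ = 5.06×10⁻⁹ J.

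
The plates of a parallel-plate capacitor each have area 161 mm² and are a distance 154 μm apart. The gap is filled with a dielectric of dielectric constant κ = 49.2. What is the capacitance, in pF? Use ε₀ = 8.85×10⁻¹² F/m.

455 pF

A = 161 mm² = 1.61×10⁻⁴ m².
C = κε₀A/d = 49.2 × 8.85×10⁻¹² × 1.61×10⁻⁴ / 1.54×10⁻⁴ = 4.55×10⁻¹⁰ F.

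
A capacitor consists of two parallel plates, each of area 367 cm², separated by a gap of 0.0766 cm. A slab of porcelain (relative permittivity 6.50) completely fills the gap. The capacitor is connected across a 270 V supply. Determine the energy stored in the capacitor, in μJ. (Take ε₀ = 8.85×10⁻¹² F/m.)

U ≈ 100 μJ

A = 367 cm² = 3.67×10⁻² m².
C = κε₀A/d = 6.50 × 8.85×10⁻¹² × 3.67×10⁻² / 7.66×10⁻⁴ = 2.76×10⁻⁹ F.
U = ½CV² = ½ × 2.76×10⁻⁹ × (270)² = 1.00×10⁻⁴ J.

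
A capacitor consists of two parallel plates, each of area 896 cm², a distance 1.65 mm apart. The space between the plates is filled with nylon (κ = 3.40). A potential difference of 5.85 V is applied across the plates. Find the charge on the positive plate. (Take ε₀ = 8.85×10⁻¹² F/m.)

9.56 nC

A = 896 cm² = 8.96×10⁻² m².
C = κε₀A/d = 3.40 × 8.85×10⁻¹² × 8.96×10⁻² / 1.65×10⁻³ = 1.63×10⁻⁹ F.
Q = CV = 1.63×10⁻⁹ × 5.85 = 9.56×10⁻⁹ C.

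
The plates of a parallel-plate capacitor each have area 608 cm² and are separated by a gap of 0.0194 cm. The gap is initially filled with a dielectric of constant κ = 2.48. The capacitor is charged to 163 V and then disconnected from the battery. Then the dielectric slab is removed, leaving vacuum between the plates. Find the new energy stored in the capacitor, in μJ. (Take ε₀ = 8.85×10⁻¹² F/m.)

U ≈ 227 μJ

A = 608 cm² = 6.08×10⁻² m².
Initially C₁ = κε₀A/d = 2.48 × 8.85×10⁻¹² × 6.08×10⁻² / 1.94×10⁻⁴ = 6.88×10⁻⁹ F.
U₁ = 9.14×10⁻⁵ J.
Isolated ⇒ Q is held fixed. C₂ = 0.403 C₁ and U = Q²/(2C), so U₂/U₁ = C₁/C₂ = 2.48.
U₂ = 2.48 × 9.14×10⁻⁵ = 2.27×10⁻⁴ J.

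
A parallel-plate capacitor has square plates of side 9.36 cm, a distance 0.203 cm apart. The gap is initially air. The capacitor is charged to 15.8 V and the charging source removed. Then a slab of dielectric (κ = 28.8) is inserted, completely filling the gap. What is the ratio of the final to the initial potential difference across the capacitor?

Isolated ⇒ Q is held fixed.
C₂ = 28.8 C₁ and V = Q/C, so V₂/V₁ = C₁/C₂ = 0.0347.

V₂/V₁ ≈ 0.0347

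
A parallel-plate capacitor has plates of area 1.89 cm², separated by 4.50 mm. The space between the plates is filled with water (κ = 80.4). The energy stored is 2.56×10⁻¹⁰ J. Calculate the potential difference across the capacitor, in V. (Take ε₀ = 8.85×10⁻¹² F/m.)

V ≈ 4.14 V

A = 1.89 cm² = 1.89×10⁻⁴ m².
C = κε₀A/d = 80.4 × 8.85×10⁻¹² × 1.89×10⁻⁴ / 4.50×10⁻³ = 2.99×10⁻¹¹ F.
V = √(2U/C) = √(2 × 2.56×10⁻¹⁰ / 2.99×10⁻¹¹) = 4.14 V.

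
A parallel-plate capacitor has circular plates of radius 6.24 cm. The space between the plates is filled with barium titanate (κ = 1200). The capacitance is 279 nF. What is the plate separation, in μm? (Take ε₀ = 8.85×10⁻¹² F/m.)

466 μm

A = π(6.24 cm)² = 1.22×10⁻² m².
d = κε₀A/C = 1200 × 8.85×10⁻¹² × 1.22×10⁻² / 2.79×10⁻⁷ = 4.66×10⁻⁴ m.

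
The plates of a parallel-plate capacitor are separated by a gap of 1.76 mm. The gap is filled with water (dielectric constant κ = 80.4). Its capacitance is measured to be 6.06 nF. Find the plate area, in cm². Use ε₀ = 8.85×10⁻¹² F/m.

A ≈ 150 cm²

A = Cd/(κε₀) = 6.06×10⁻⁹ × 1.76×10⁻³ / (80.4 × 8.85×10⁻¹²) = 1.50×10⁻² m².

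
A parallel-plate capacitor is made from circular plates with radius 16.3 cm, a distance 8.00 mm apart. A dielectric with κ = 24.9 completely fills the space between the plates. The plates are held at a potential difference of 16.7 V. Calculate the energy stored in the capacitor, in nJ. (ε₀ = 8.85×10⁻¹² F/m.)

321 nJ

A = π(16.3 cm)² = 8.35×10⁻² m².
C = κε₀A/d = 24.9 × 8.85×10⁻¹² × 8.35×10⁻² / 8.00×10⁻³ = 2.30×10⁻⁹ F.
U = ½CV² = ½ × 2.30×10⁻⁹ × (16.7)² = 3.21×10⁻⁷ J.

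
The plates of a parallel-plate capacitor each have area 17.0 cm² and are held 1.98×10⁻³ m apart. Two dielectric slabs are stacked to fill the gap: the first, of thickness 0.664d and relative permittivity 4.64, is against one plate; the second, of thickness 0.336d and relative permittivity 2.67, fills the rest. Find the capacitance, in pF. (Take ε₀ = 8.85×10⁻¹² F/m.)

A = 17.0 cm² = 1.70×10⁻³ m².
Stacked slabs ⇒ two capacitors in series, each with the full plate area.
C₁ = κ₁ε₀A/d₁ = 4.64 × 8.85×10⁻¹² × 1.70×10⁻³ / 1.31×10⁻³ = 5.31×10⁻¹¹ F.
C₂ = κ₂ε₀A/d₂ = 2.67 × 8.85×10⁻¹² × 1.70×10⁻³ / 6.65×10⁻⁴ = 6.04×10⁻¹¹ F.
C = (1/C₁ + 1/C₂)⁻¹ = 2.83×10⁻¹¹ F.

C ≈ 28.3 pF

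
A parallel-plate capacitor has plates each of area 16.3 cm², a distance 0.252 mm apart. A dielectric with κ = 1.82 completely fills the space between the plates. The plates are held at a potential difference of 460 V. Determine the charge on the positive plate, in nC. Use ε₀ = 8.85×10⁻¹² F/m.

A = 16.3 cm² = 1.63×10⁻³ m².
C = κε₀A/d = 1.82 × 8.85×10⁻¹² × 1.63×10⁻³ / 2.52×10⁻⁴ = 1.04×10⁻¹⁰ F.
Q = CV = 1.04×10⁻¹⁰ × 460 = 4.79×10⁻⁸ C.

Q ≈ 47.9 nC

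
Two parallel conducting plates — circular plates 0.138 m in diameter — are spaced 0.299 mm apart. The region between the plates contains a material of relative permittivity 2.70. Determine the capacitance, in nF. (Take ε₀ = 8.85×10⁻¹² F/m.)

A = π(0.138/2 m)² = 1.50×10⁻² m².
C = κε₀A/d = 2.70 × 8.85×10⁻¹² × 1.50×10⁻² / 2.99×10⁻⁴ = 1.20×10⁻⁹ F.

C ≈ 1.20 nF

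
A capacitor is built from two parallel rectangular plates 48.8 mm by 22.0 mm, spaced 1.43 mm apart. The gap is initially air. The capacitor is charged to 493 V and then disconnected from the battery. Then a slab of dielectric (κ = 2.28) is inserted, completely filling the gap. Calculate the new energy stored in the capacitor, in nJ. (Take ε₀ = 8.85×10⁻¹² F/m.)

A = 48.8 × 22.0 mm² = 1.07×10⁻³ m².
Initially C₁ = ε₀A/d = 8.85×10⁻¹² × 1.07×10⁻³ / 1.43×10⁻³ = 6.64×10⁻¹² F.
U₁ = 8.07×10⁻⁷ J.
Isolated ⇒ Q is held fixed. C₂ = 2.28 C₁ and U = Q²/(2C), so U₂/U₁ = C₁/C₂ = 0.439.
U₂ = 0.439 × 8.07×10⁻⁷ = 3.54×10⁻⁷ J.

U ≈ 354 nJ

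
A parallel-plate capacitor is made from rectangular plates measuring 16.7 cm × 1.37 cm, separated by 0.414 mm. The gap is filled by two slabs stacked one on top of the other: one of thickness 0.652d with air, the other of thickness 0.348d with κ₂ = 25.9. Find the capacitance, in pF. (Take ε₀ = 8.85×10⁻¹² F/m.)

A = 16.7 × 1.37 cm² = 2.29×10⁻³ m².
Stacked slabs ⇒ two capacitors in series, each with the full plate area.
C₁ = κ₁ε₀A/d₁ = 1.00 × 8.85×10⁻¹² × 2.29×10⁻³ / 2.70×10⁻⁴ = 7.50×10⁻¹¹ F.
C₂ = κ₂ε₀A/d₂ = 25.9 × 8.85×10⁻¹² × 2.29×10⁻³ / 1.44×10⁻⁴ = 3.64×10⁻⁹ F.
C = (1/C₁ + 1/C₂)⁻¹ = 7.35×10⁻¹¹ F.

73.5 pF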